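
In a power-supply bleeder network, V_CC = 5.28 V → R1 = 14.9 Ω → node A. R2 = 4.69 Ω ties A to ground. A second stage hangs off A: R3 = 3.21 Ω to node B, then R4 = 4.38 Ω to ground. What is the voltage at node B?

V_B ≈ 0.496 V

The second stage (R3 + R4 = 7.590 Ω) loads node A in parallel with R2.
Effective lower resistance at A: R2 ‖ 7.590 = 2.899 Ω.
So V_A = 5.28 × 0.1629 = 0.8599 V.
Then the unloaded second divider: V_B = V_A × R4/(R3+R4) = 0.8599 × 0.5771 = 0.4962 V.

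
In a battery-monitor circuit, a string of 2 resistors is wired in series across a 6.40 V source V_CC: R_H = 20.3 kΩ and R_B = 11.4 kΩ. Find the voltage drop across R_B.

V ≈ 2.30 V

ΣR = 20.3 + 11.4 = 31.70 kΩ.
Voltage divider: V = V_CC · (11.40 / 31.70) = 6.40 × 0.3596 = 2.302 V.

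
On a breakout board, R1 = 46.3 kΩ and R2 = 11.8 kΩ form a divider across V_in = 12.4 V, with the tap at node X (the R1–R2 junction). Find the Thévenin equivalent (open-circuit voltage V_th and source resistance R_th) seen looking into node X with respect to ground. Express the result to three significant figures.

With X open, the divider is unloaded: V_th = 12.4 × 11.8/58.10 = 2.518 V.
Looking into X with the source shorted: R_th = R1·R2/(R1+R2) = 46.30 × 11.8/58.10 = 9.403 kΩ.

V_th ≈ 2.52 V, R_th ≈ 9.40 kΩ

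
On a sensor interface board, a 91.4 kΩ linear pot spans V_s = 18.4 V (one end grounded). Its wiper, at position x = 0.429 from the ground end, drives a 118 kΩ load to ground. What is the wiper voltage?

Split the track: R_lower = x·R_p = 39.21 kΩ, R_upper = (1−x)·R_p = 52.19 kΩ.
Lower segment in parallel with the load: 39.21 ‖ 118 = 29.43 kΩ.
V_out = 18.4 × 29.43/(52.19 + 29.43) = 6.635 V.

V_out ≈ 6.63 V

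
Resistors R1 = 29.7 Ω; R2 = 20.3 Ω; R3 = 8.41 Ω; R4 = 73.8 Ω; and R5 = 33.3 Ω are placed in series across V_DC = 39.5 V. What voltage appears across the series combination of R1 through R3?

Series total: ΣR = 29.7 + 20.3 + 8.41 + 73.8 + 33.3 = 165.5 Ω.
R_{R1..R3} = 29.7 + 20.3 + 8.41 = 58.41 Ω.
Voltage divider: V = V_DC · (58.41 / 165.5) = 39.5 × 0.3529 = 13.94 V.

V ≈ 13.9 V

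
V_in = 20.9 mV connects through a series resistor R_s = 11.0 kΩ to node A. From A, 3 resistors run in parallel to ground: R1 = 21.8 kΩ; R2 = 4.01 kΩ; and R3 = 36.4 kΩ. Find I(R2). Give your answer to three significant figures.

I ≈ 1.15 µA

Equivalent of the parallel group: R_p = 3.099 kΩ.
V_A = 20.9 × 3.099/14.10 = 4.593 mV.
Branch current I = V_A/R2 = 4.593/4.01 = 1.146 µA.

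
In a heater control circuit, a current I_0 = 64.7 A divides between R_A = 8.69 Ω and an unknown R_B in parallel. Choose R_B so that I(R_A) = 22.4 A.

The fraction through R_A equals R_B/(R_A+R_B).
With f = 0.3462, R_B = R_A · f/(1−f) = 8.69 × 0.5296 = 4.602 Ω.

R_B ≈ 4.60 Ω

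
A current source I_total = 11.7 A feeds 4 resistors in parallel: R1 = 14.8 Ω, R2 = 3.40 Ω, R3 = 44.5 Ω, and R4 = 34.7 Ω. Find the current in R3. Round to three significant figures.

I ≈ 0.637 A

Total conductance ΣG = 1/14.8 + 1/3.40 + 1/44.5 + 1/34.7 = 0.4130 (units of 1/Ω).
R3 takes the fraction G_k/ΣG = 0.02247/0.4130 = 0.05441, so I = 11.7 × 0.05441 = 0.6367 A.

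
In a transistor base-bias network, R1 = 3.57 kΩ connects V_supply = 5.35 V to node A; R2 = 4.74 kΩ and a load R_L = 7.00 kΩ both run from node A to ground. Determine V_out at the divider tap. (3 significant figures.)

The load sits in parallel with R2, giving an effective lower resistance R2' = R2·R_L/(R2+R_L) = 2.826 kΩ.
Voltage divider with the loaded lower leg: V_out = 5.35 × 2.826/(3.57 + 2.826) = 5.35 × 0.4419 = 2.364 V.
(Unloaded it would be 3.05 V; the load pulls it down.)

V_out ≈ 2.36 V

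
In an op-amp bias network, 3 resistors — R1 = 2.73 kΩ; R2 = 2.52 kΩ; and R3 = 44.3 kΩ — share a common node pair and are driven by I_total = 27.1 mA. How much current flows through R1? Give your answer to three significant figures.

I ≈ 12.6 mA

Total conductance ΣG = 1/2.73 + 1/2.52 + 1/44.3 = 0.7857 (units of 1/kΩ).
By the current-divider rule, I = I_total · G_k/ΣG = 27.1 × 0.4662 = 12.63 mA.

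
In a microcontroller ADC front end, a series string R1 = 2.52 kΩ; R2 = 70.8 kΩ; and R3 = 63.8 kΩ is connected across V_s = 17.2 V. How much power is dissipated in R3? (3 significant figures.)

ΣR = 137.1 kΩ → I = 17.2/137.1 = 0.1254 mA.
V(R3) = I·R = 8.003 V; P = V·I = 8.003 × 0.1254 = 1.004 mW.

P ≈ 1.00 mW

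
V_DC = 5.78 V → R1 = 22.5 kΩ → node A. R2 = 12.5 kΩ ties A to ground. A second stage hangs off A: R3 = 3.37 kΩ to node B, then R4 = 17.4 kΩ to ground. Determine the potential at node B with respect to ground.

Looking into the second stage from A: R3 + R4 = 20.77 kΩ appears in parallel with R2.
Effective lower resistance at A: R2 ‖ 20.77 = 7.804 kΩ.
So V_A = 5.78 × 0.2575 = 1.488 V.
Stage 2 is unloaded, so V_B = V_A · R4/(R3+R4) = 1.488 × 17.4/20.77 = 1.247 V.

V_B ≈ 1.25 V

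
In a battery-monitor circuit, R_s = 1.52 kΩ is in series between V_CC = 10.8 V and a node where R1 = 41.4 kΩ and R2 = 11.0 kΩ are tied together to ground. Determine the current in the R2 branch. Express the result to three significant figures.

Parallel bank: R_p = 1/(1/41.4 + 1/11.0) = 8.691 kΩ.
V_A = 10.8 × 8.691/10.21 = 9.192 V.
I(R2) = V_A / R2 = 9.192/11.0 = 0.8357 mA.

I ≈ 0.836 mA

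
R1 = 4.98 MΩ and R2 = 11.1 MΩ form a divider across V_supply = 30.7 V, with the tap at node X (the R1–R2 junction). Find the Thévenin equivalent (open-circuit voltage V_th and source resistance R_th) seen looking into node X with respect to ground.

V_th ≈ 21.2 V, R_th ≈ 3.44 MΩ

With X open, the divider is unloaded: V_th = 30.7 × 11.1/16.08 = 21.19 V.
Looking into X with the source shorted: R_th = R1·R2/(R1+R2) = 4.980 × 11.1/16.08 = 3.438 MΩ.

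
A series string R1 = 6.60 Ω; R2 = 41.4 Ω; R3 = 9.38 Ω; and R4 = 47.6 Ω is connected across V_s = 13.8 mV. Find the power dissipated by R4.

The common current is I = 13.8/105.0 = 0.1315 mA.
P = I²R = 0.01728 × 47.6 = 0.8225 µW.

P ≈ 0.823 µW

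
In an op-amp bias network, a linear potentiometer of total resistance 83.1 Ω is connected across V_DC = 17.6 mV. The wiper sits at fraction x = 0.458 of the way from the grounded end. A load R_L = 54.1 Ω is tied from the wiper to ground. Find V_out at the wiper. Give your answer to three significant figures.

Split the track: R_lower = x·R_p = 38.06 Ω, R_upper = (1−x)·R_p = 45.04 Ω.
Lower segment in parallel with the load: 38.06 ‖ 54.1 = 22.34 Ω.
Loaded-divider output: V_out = 17.6 × 0.3316 = 5.836 mV.

V_out ≈ 5.84 mV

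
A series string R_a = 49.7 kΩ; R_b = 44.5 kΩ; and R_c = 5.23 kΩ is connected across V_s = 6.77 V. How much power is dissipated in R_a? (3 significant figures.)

P ≈ 0.230 mW

ΣR = 99.43 kΩ → I = 6.77/99.43 = 0.06809 mA.
P = I²R = 0.004636 × 49.7 = 0.2304 mW.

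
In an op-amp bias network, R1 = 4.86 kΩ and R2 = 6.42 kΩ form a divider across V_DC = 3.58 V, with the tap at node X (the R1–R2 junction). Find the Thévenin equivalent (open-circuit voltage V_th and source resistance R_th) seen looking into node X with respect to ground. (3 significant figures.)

V_th ≈ 2.04 V, R_th ≈ 2.77 kΩ

With X open, the divider is unloaded: V_th = 3.58 × 6.42/11.28 = 2.038 V.
Looking into X with the source shorted: R_th = R1·R2/(R1+R2) = 4.860 × 6.42/11.28 = 2.766 kΩ.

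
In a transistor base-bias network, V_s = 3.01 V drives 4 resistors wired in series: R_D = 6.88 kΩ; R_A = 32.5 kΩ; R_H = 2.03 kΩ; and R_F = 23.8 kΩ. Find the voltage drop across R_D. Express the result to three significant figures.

V ≈ 0.318 V

ΣR = 6.88 + 32.5 + 2.03 + 23.8 = 65.21 kΩ.
V = V_s · R/ΣR = 3.01 × 0.1055 = 0.3176 V.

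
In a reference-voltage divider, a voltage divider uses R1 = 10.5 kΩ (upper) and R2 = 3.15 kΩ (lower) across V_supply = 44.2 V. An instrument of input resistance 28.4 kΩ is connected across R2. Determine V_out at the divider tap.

The load sits in parallel with R2, giving an effective lower resistance R2' = R2·R_L/(R2+R_L) = 2.835 kΩ.
Then V_out = V_supply · R2'/(R1 + R2') = 44.2 × 2.835/13.34 = 9.398 V.

V_out ≈ 9.40 V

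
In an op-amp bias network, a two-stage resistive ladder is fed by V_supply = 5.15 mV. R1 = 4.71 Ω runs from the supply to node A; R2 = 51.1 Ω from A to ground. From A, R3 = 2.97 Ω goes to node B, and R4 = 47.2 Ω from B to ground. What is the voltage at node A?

V_A ≈ 4.34 mV

The second stage (R3 + R4 = 50.17 Ω) loads node A in parallel with R2.
R2 ‖ (R3+R4) = 25.32 Ω.
So V_A = 5.15 × 0.8431 = 4.342 mV.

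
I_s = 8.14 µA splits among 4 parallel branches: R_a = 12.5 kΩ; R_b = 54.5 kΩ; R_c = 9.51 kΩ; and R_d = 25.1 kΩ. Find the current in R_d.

Total conductance ΣG = 1/12.5 + 1/54.5 + 1/9.51 + 1/25.1 = 0.2433 (units of 1/kΩ).
R_d takes the fraction G_k/ΣG = 0.03984/0.2433 = 0.1637, so I = 8.14 × 0.1637 = 1.333 µA.

I ≈ 1.33 µA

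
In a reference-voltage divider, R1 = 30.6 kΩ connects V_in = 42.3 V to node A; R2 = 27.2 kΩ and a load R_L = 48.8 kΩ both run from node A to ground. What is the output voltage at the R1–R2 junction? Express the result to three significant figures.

V_out ≈ 15.4 V

First combine the lower leg with the load: R2 ‖ R_L = 17.47 kΩ.
Voltage divider with the loaded lower leg: V_out = 42.3 × 17.47/(30.6 + 17.47) = 42.3 × 0.3634 = 15.37 V.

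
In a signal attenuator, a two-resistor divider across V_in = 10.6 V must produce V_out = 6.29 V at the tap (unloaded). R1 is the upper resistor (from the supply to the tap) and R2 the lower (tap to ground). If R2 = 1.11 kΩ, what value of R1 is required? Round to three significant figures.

V_out/V_in = R2/(R1+R2) = 0.5934.
R1 = R2·(1/k − 1) = 1.11 × 0.6852 = 0.7606 kΩ.

R1 ≈ 0.761 kΩ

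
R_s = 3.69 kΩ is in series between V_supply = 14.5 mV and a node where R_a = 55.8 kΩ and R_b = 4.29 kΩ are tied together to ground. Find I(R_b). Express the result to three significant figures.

I ≈ 1.75 µA

Equivalent of the parallel group: R_p = 3.984 kΩ.
Node voltage V_A = V_supply · R_p/(R_s + R_p) = 14.5 × 0.5191 = 7.528 mV.
I(R_b) = V_A / R_b = 7.528/4.29 = 1.755 µA.
(Check via current divider: I_total = 1.890 µA; share G_k/ΣG = 0.9286 → same result.)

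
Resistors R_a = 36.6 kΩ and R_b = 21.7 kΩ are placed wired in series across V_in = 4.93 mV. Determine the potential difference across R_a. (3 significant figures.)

Total series resistance ΣR = 36.6 + 21.7 = 58.30 kΩ.
By the voltage-divider rule, V = 4.93 × 36.60/58.30 = 3.095 mV.

V ≈ 3.09 mV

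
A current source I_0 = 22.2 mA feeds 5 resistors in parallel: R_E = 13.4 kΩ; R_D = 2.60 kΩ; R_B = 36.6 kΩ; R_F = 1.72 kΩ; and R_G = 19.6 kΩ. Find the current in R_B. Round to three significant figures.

Total conductance ΣG = 1/13.4 + 1/2.60 + 1/36.6 + 1/1.72 + 1/19.6 = 1.119 (units of 1/kΩ).
Current divider: I(R_B) = I_0 · G_k/ΣG = 22.2 × (0.02732/1.119) = 22.2 × 0.02442 = 0.5421 mA.

I ≈ 0.542 mA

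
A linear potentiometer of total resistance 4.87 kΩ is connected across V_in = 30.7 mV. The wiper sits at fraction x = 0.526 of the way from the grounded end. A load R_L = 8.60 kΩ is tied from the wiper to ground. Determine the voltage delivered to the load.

Lower segment x·R_p = 2.562 kΩ; upper segment (1−x)·R_p = 2.308 kΩ.
Lower segment in parallel with the load: 2.562 ‖ 8.60 = 1.974 kΩ.
Then V_out = V_in · 1.974/(2.308 + 1.974) = 14.15 mV.
(Unloaded: V_out = x·V_in = 16.1 mV.)

V_out ≈ 14.2 mV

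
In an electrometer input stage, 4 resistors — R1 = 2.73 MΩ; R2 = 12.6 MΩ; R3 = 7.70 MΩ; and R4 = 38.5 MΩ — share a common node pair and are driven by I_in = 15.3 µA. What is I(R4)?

Total conductance ΣG = 1/2.73 + 1/12.6 + 1/7.70 + 1/38.5 = 0.6015 (units of 1/MΩ).
Current divider: I(R4) = I_in · G_k/ΣG = 15.3 × (0.02597/0.6015) = 15.3 × 0.04318 = 0.6607 µA.

I ≈ 0.661 µA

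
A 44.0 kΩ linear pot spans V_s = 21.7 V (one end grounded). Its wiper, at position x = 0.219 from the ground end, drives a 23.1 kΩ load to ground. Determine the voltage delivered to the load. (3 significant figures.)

V_out ≈ 3.58 V

Split the track: R_lower = x·R_p = 9.636 kΩ, R_upper = (1−x)·R_p = 34.36 kΩ.
Lower segment in parallel with the load: 9.636 ‖ 23.1 = 6.800 kΩ.
V_out = 21.7 × 6.800/(34.36 + 6.800) = 3.585 V.
(Unloaded: V_out = x·V_s = 4.75 V.)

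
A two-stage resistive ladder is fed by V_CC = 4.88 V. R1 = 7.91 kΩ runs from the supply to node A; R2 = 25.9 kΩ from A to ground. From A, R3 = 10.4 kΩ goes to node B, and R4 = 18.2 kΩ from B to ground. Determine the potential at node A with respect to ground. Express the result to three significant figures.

The second stage (R3 + R4 = 28.60 kΩ) loads node A in parallel with R2.
Effective lower resistance at A: R2 ‖ 28.60 = 13.59 kΩ.
So V_A = 4.88 × 0.6321 = 3.085 V.

V_A ≈ 3.08 V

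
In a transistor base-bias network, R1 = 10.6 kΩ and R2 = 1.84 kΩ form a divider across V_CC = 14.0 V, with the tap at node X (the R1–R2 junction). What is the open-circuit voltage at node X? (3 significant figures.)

Open-circuit (no load on X): V_th = V_CC · R2/(R1 + R2) = 14.0 × 1.84/(10.60 + 1.84) = 2.071 V.

V_th ≈ 2.07 V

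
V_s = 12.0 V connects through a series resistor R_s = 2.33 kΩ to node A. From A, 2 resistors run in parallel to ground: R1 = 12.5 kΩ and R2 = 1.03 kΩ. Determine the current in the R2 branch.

I ≈ 3.38 mA

Combine the parallel branches: R_p = (1/12.5 + 1/1.03)⁻¹ = 0.9516 kΩ.
Node voltage V_A = V_s · R_p/(R_s + R_p) = 12.0 × 0.2900 = 3.480 V.
I(R2) = V_A / R2 = 3.480/1.03 = 3.378 mA.
(Equivalently: I_total = 3.657 mA, then current-divider fraction G_k/ΣG = 0.9239.)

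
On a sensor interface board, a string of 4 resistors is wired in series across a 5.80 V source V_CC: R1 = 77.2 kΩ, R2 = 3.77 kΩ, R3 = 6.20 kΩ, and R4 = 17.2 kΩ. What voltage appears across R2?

V ≈ 0.210 V

ΣR = 77.2 + 3.77 + 6.20 + 17.2 = 104.4 kΩ.
By the voltage-divider rule, V = 5.80 × 3.770/104.4 = 0.2095 V.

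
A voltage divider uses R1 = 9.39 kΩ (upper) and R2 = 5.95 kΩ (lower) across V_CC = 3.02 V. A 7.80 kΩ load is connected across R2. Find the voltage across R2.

First combine the lower leg with the load: R2 ‖ R_L = 3.375 kΩ.
Then V_out = V_CC · R2'/(R1 + R2') = 3.02 × 3.375/12.77 = 0.7985 V.
(Unloaded it would be 1.17 V; the load pulls it down.)

V_out ≈ 0.799 V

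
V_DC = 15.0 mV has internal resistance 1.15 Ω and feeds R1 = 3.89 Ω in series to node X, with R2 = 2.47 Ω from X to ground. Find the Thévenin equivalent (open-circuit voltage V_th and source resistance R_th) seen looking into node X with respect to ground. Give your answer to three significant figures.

R1' = 1.15 + 3.89 = 5.040 Ω (source resistance + R1).
Open-circuit (no load on X): V_th = V_DC · R2/(R1' + R2) = 15.0 × 2.47/(5.040 + 2.47) = 4.933 mV.
Looking into X with the source shorted: R_th = R1'·R2/(R1'+R2) = 5.040 × 2.47/7.510 = 1.658 Ω.

V_th ≈ 4.93 mV, R_th ≈ 1.66 Ω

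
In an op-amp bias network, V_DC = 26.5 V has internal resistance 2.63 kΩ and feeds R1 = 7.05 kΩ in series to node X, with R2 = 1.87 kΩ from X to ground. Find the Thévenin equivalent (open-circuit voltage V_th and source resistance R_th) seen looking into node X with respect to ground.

R1' = 2.63 + 7.05 = 9.680 kΩ (source resistance + R1).
Open-circuit (no load on X): V_th = V_DC · R2/(R1' + R2) = 26.5 × 1.87/(9.680 + 1.87) = 4.290 V.
Looking into X with the source shorted: R_th = R1'·R2/(R1'+R2) = 9.680 × 1.87/11.55 = 1.567 kΩ.

V_th ≈ 4.29 V, R_th ≈ 1.57 kΩ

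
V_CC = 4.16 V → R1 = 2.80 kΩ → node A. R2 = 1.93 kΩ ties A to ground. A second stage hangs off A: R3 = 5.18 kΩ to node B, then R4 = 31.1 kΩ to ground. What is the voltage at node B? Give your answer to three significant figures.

V_B ≈ 1.41 V

The second stage (R3 + R4 = 36.28 kΩ) loads node A in parallel with R2.
Effective lower resistance at A: R2 ‖ 36.28 = 1.833 kΩ.
First divider: V_A = V_CC · 1.833/(2.80 + 1.833) = 1.646 V.
Stage 2 is unloaded, so V_B = V_A · R4/(R3+R4) = 1.646 × 31.1/36.28 = 1.411 V.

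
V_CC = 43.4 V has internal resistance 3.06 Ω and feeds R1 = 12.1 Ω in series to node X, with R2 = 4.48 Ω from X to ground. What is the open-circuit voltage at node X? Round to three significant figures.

V_th ≈ 9.90 V

R1' = 3.06 + 12.1 = 15.16 Ω (source resistance + R1).
V_th is the unloaded tap voltage: V_CC · R2/(R1'+R2) = 43.4 × 0.2281 = 9.900 V.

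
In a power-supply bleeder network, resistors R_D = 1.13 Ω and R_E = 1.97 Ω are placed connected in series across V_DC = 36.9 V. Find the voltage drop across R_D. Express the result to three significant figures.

Series total: ΣR = 1.13 + 1.97 = 3.100 Ω.
V = V_DC · R/ΣR = 36.9 × 0.3645 = 13.45 V.

V ≈ 13.5 V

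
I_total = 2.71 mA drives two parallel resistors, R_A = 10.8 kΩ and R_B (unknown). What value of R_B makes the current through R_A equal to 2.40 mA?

R_B ≈ 83.6 kΩ

In a two-way split, I_A/I_total = R_B/(R_A + R_B).
2.40/2.71 = R_B/(R_A + R_B) → R_B = R_A · (0.8856)/(1 − 0.8856) = 10.8 × 7.742 = 83.61 kΩ.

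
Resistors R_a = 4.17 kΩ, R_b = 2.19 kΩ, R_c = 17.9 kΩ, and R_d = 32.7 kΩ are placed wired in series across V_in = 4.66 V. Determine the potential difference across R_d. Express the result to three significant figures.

V ≈ 2.68 V

Total series resistance ΣR = 4.17 + 2.19 + 17.9 + 32.7 = 56.96 kΩ.
Voltage divider: V = V_in · (32.70 / 56.96) = 4.66 × 0.5741 = 2.675 V.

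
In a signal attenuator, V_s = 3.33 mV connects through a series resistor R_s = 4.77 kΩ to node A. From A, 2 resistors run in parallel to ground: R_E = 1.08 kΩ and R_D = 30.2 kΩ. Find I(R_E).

I ≈ 0.553 µA

Parallel bank: R_p = 1/(1/1.08 + 1/30.2) = 1.043 kΩ.
V_A = 3.33 × 1.043/5.813 = 0.5974 mV.
Branch current I = V_A/R_E = 0.5974/1.08 = 0.5531 µA.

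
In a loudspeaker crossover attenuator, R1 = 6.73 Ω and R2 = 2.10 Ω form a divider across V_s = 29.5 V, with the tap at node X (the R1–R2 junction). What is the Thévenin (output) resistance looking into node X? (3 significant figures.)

Zeroing V_s shorts the top of R1 to ground, so R_th = R1 ‖ R2 = 1.601 Ω.

R_th ≈ 1.60 Ω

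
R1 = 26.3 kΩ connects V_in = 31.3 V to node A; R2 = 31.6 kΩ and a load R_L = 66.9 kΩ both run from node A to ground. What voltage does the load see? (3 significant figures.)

First combine the lower leg with the load: R2 ‖ R_L = 21.46 kΩ.
Then V_out = V_in · R2'/(R1 + R2') = 31.3 × 21.46/47.76 = 14.06 V.

V_out ≈ 14.1 V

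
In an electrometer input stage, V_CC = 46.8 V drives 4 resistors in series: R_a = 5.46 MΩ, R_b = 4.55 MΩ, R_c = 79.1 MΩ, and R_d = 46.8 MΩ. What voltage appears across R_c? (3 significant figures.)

V ≈ 27.2 V

ΣR = 5.46 + 4.55 + 79.1 + 46.8 = 135.9 MΩ.
By the voltage-divider rule, V = 46.8 × 79.10/135.9 = 27.24 V.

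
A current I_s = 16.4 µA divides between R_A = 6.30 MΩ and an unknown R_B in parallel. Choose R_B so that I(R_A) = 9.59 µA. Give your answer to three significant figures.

Two-branch current divider: I_A = I_s · R_B/(R_A + R_B).
With f = 0.5848, R_B = R_A · f/(1−f) = 6.30 × 1.408 = 8.872 MΩ.

R_B ≈ 8.87 MΩ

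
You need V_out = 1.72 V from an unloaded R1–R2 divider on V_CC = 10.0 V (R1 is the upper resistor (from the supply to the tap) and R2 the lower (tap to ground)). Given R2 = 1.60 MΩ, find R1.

R1 ≈ 7.70 MΩ

The divider ratio is R2/(R1+R2) = 1.72/10.0 = 0.1720.
Rearranging, R1 = R2·(1−k)/k = 1.60 × 4.814 = 7.702 MΩ.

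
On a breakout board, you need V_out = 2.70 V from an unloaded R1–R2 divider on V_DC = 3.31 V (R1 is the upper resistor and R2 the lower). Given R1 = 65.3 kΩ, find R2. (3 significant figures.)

The divider ratio is R2/(R1+R2) = 2.70/3.31 = 0.8157.
R2 = R1 · 0.8157/(1 − 0.8157) = 289.0 kΩ.

R2 ≈ 289 kΩ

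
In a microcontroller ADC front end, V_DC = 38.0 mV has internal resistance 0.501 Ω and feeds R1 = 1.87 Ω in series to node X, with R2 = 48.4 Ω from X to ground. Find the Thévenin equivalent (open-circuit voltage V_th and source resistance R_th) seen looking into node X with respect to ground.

V_th ≈ 36.2 mV, R_th ≈ 2.26 Ω

R1' = 0.501 + 1.87 = 2.371 Ω (source resistance + R1).
With X open, the divider is unloaded: V_th = 38.0 × 48.4/50.77 = 36.23 mV.
Zeroing V_DC shorts the top of R1' to ground, so R_th = R1' ‖ R2 = 2.260 Ω.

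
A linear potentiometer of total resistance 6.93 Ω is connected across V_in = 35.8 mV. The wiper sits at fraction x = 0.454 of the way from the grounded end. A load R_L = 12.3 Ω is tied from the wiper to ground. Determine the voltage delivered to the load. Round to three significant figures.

Lower segment x·R_p = 3.146 Ω; upper segment (1−x)·R_p = 3.784 Ω.
Lower segment in parallel with the load: 3.146 ‖ 12.3 = 2.505 Ω.
V_out = 35.8 × 2.505/(3.784 + 2.505) = 14.26 mV.

V_out ≈ 14.3 mV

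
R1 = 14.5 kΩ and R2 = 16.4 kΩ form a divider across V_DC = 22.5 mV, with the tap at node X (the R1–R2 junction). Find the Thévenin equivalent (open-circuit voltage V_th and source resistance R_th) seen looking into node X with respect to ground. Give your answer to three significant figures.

V_th ≈ 11.9 mV, R_th ≈ 7.70 kΩ

Open-circuit (no load on X): V_th = V_DC · R2/(R1 + R2) = 22.5 × 16.4/(14.50 + 16.4) = 11.94 mV.
Zeroing V_DC shorts the top of R1 to ground, so R_th = R1 ‖ R2 = 7.696 kΩ.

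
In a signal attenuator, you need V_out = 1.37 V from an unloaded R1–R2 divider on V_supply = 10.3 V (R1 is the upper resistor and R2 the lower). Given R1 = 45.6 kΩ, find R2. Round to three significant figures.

Required fraction k = V_out/V_supply = 0.1330.
Rearranging, R2 = R1·k/(1−k) = 45.6 × 0.1534 = 6.996 kΩ.

R2 ≈ 7.00 kΩ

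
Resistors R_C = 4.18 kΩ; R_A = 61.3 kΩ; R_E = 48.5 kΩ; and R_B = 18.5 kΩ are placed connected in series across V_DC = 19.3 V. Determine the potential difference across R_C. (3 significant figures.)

V ≈ 0.609 V

ΣR = 4.18 + 61.3 + 48.5 + 18.5 = 132.5 kΩ.
Voltage divider: V = V_DC · (4.180 / 132.5) = 19.3 × 0.03155 = 0.6090 V.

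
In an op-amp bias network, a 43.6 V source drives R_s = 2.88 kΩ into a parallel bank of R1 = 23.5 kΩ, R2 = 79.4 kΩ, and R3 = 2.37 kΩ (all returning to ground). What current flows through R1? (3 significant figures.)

Combine the parallel branches: R_p = (1/23.5 + 1/79.4 + 1/2.37)⁻¹ = 2.096 kΩ.
Node voltage V_A = V_DC · R_p/(R_s + R_p) = 43.6 × 0.4212 = 18.37 V.
I(R1) = V_A / R1 = 18.37/23.5 = 0.7815 mA.

I ≈ 0.782 mA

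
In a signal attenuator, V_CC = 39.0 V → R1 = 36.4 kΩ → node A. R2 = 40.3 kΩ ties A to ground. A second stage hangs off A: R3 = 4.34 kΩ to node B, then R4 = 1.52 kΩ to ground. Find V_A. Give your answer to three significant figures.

The second stage (R3 + R4 = 5.860 kΩ) loads node A in parallel with R2.
R2 ‖ (R3+R4) = 5.116 kΩ.
So V_A = 39.0 × 0.1232 = 4.806 V.

V_A ≈ 4.81 V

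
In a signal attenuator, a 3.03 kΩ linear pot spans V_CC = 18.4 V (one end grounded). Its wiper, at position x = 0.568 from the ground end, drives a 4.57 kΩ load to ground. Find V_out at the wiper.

Lower segment x·R_p = 1.721 kΩ; upper segment (1−x)·R_p = 1.309 kΩ.
R_L loads the lower segment: effective lower R = 1.250 kΩ.
Then V_out = V_CC · 1.250/(1.309 + 1.250) = 8.989 V.

V_out ≈ 8.99 V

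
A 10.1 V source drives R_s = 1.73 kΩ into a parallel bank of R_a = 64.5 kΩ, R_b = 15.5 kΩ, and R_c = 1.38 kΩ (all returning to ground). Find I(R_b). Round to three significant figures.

Combine the parallel branches: R_p = (1/64.5 + 1/15.5 + 1/1.38)⁻¹ = 1.243 kΩ.
Node voltage V_A = V_CC · R_p/(R_s + R_p) = 10.1 × 0.4181 = 4.222 V.
I(R_b) = V_A / R_b = 4.222/15.5 = 0.2724 mA.
(Check via current divider: I_total = 3.398 mA; share G_k/ΣG = 0.08018 → same result.)

I ≈ 0.272 mA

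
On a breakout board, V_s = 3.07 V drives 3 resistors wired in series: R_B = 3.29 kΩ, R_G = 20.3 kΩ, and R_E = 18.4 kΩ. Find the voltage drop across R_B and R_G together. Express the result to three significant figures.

Total series resistance ΣR = 3.29 + 20.3 + 18.4 = 41.99 kΩ.
R_{R_B..R_G} = 3.29 + 20.3 = 23.59 kΩ.
By the voltage-divider rule, V = 3.07 × 23.59/41.99 = 1.725 V.

V ≈ 1.72 V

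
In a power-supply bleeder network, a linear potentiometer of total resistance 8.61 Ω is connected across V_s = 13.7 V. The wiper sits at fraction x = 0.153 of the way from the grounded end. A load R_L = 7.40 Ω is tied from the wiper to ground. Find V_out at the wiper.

Lower segment x·R_p = 1.317 Ω; upper segment (1−x)·R_p = 7.293 Ω.
R_L loads the lower segment: effective lower R = 1.118 Ω.
Loaded-divider output: V_out = 13.7 × 0.1330 = 1.821 V.

V_out ≈ 1.82 V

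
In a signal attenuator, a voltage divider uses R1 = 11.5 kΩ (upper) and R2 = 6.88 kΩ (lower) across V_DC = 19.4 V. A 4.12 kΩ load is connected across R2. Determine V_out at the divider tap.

R2 ‖ R_L = (6.88 × 4.12)/(6.88 + 4.12) = 2.577 kΩ.
Voltage divider with the loaded lower leg: V_out = 19.4 × 2.577/(11.5 + 2.577) = 19.4 × 0.1831 = 3.551 V.

V_out ≈ 3.55 V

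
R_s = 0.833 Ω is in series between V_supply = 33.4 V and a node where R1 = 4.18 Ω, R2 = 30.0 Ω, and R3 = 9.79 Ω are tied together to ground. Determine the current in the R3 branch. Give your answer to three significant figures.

Equivalent of the parallel group: R_p = 2.669 Ω.
V_A = 33.4 × 2.669/3.502 = 25.45 V.
Branch current I = V_A/R3 = 25.45/9.79 = 2.600 A.

I ≈ 2.60 A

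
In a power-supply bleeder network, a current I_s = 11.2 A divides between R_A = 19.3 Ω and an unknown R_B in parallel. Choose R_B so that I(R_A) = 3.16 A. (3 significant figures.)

R_B ≈ 7.59 Ω

In a two-way split, I_A/I_s = R_B/(R_A + R_B).
With f = 0.2821, R_B = R_A · f/(1−f) = 19.3 × 0.3930 = 7.586 Ω.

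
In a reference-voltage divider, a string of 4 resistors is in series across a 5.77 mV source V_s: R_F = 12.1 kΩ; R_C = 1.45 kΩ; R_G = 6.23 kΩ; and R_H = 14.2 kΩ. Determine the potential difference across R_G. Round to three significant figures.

Series total: ΣR = 12.1 + 1.45 + 6.23 + 14.2 = 33.98 kΩ.
Voltage divider: V = V_s · (6.230 / 33.98) = 5.77 × 0.1833 = 1.058 mV.

V ≈ 1.06 mV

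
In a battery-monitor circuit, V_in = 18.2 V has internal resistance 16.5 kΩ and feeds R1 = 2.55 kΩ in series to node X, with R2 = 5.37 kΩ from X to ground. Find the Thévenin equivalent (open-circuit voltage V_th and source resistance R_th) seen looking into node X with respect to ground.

R1' = 16.5 + 2.55 = 19.05 kΩ (source resistance + R1).
V_th is the unloaded tap voltage: V_in · R2/(R1'+R2) = 18.2 × 0.2199 = 4.002 V.
Zeroing V_in shorts the top of R1' to ground, so R_th = R1' ‖ R2 = 4.189 kΩ.

V_th ≈ 4.00 V, R_th ≈ 4.19 kΩ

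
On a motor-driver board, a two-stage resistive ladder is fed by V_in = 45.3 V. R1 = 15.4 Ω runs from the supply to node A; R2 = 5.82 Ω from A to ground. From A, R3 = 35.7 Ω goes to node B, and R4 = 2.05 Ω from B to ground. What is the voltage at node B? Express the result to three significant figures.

V_B ≈ 0.607 V

Looking into the second stage from A: R3 + R4 = 37.75 Ω appears in parallel with R2.
Effective lower resistance at A: R2 ‖ 37.75 = 5.043 Ω.
First divider: V_A = V_in · 5.043/(15.4 + 5.043) = 11.17 V.
Stage 2 is unloaded, so V_B = V_A · R4/(R3+R4) = 11.17 × 2.05/37.75 = 0.6068 V.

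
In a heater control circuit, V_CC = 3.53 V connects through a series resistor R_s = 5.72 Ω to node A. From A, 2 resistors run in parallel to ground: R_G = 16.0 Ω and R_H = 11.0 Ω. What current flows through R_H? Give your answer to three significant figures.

Equivalent of the parallel group: R_p = 6.519 Ω.
V_A by voltage divider: V_A = 3.53 × 6.519/(5.72 + 6.519) = 1.880 V.
Branch current I = V_A/R_H = 1.880/11.0 = 0.1709 A.
(Equivalently: I_total = 0.2884 A, then current-divider fraction G_k/ΣG = 0.5926.)

I ≈ 0.171 A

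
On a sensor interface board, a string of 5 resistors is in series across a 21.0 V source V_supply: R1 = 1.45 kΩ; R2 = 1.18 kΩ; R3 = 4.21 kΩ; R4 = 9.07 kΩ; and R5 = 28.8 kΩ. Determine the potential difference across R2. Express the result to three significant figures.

Series total: ΣR = 1.45 + 1.18 + 4.21 + 9.07 + 28.8 = 44.71 kΩ.
By the voltage-divider rule, V = 21.0 × 1.180/44.71 = 0.5542 V.

V ≈ 0.554 V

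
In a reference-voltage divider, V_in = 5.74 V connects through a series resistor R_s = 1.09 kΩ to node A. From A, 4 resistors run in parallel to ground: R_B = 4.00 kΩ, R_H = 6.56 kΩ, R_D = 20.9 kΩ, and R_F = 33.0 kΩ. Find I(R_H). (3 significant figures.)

I ≈ 0.574 mA

Parallel bank: R_p = 1/(1/4.00 + 1/6.56 + 1/20.9 + 1/33.0) = 2.081 kΩ.
V_A by voltage divider: V_A = 5.74 × 2.081/(1.09 + 2.081) = 3.767 V.
I(R_H) = V_A / R_H = 3.767/6.56 = 0.5742 mA.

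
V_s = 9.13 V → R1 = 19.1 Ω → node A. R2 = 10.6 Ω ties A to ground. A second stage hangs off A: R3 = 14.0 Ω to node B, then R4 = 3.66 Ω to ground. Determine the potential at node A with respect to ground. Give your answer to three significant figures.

V_A ≈ 2.35 V

Node A sees R2 in parallel with the series input of stage 2, R3 + R4 = 17.66 Ω.
Effective lower resistance at A: R2 ‖ 17.66 = 6.624 Ω.
First divider: V_A = V_s · 6.624/(19.1 + 6.624) = 2.351 V.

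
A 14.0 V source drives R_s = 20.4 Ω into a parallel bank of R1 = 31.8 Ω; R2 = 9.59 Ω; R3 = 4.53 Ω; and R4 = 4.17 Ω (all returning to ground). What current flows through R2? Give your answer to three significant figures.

I ≈ 0.111 A

Combine the parallel branches: R_p = (1/31.8 + 1/9.59 + 1/4.53 + 1/4.17)⁻¹ = 1.677 Ω.
Node voltage V_A = V_in · R_p/(R_s + R_p) = 14.0 × 0.07596 = 1.063 V.
Branch current I = V_A/R2 = 1.063/9.59 = 0.1109 A.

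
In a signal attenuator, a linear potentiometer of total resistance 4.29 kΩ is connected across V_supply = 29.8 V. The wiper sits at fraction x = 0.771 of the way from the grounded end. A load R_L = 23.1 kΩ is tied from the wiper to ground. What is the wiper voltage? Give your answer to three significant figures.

V_out ≈ 22.2 V

Lower segment x·R_p = 3.308 kΩ; upper segment (1−x)·R_p = 0.9824 kΩ.
Lower segment in parallel with the load: 3.308 ‖ 23.1 = 2.893 kΩ.
Then V_out = V_supply · 2.893/(0.9824 + 2.893) = 22.25 V.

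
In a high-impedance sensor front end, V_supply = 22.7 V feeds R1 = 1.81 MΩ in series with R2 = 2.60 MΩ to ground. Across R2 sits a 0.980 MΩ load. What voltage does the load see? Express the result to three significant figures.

The load sits in parallel with R2, giving an effective lower resistance R2' = R2·R_L/(R2+R_L) = 0.7117 MΩ.
Now apply the divider: V_out = 22.7 × 0.2822 = 6.407 V.
(Unloaded it would be 13.4 V; the load pulls it down.)

V_out ≈ 6.41 V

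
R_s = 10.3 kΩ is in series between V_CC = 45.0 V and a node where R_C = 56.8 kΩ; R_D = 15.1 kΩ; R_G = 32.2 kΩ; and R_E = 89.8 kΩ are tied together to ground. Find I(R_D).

I ≈ 1.30 mA

Equivalent of the parallel group: R_p = 7.935 kΩ.
V_A by voltage divider: V_A = 45.0 × 7.935/(10.3 + 7.935) = 19.58 V.
I(R_D) = V_A / R_D = 19.58/15.1 = 1.297 mA.
(Equivalently: I_total = 2.468 mA, then current-divider fraction G_k/ΣG = 0.5255.)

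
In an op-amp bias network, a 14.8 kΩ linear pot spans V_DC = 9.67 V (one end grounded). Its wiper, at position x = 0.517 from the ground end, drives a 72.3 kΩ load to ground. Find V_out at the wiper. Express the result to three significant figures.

V_out ≈ 4.76 V

The pot divides into 7.148 kΩ above the wiper and 7.652 kΩ below.
Lower segment in parallel with the load: 7.652 ‖ 72.3 = 6.919 kΩ.
Loaded-divider output: V_out = 9.67 × 0.4919 = 4.756 V.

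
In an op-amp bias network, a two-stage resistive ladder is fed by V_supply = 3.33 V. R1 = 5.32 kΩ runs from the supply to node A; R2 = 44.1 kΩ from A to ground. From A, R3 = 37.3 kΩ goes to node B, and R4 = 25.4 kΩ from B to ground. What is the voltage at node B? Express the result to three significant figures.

V_B ≈ 1.12 V

Looking into the second stage from A: R3 + R4 = 62.70 kΩ appears in parallel with R2.
R2 ‖ (R3+R4) = 25.89 kΩ.
So V_A = 3.33 × 0.8295 = 2.762 V.
V_B = V_A × 0.4051 = 1.119 V.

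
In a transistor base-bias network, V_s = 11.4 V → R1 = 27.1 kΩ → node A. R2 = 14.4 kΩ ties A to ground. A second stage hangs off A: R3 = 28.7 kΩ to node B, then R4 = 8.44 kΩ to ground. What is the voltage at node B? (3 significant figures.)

V_B ≈ 0.717 V

Looking into the second stage from A: R3 + R4 = 37.14 kΩ appears in parallel with R2.
Effective lower resistance at A: R2 ‖ 37.14 = 10.38 kΩ.
V_A = 11.4 × 10.38/(27.1 + 10.38) = 3.156 V.
V_B = V_A × 0.2272 = 0.7173 V.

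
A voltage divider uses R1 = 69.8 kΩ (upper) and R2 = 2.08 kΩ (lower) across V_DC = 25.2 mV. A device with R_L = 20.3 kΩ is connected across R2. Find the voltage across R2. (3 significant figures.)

V_out ≈ 0.663 mV

First combine the lower leg with the load: R2 ‖ R_L = 1.887 kΩ.
Now apply the divider: V_out = 25.2 × 0.02632 = 0.6632 mV.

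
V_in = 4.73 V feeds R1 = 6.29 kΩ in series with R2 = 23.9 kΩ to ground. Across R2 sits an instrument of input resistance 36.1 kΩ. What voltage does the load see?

V_out ≈ 3.29 V

R2 ‖ R_L = (23.9 × 36.1)/(23.9 + 36.1) = 14.38 kΩ.
Then V_out = V_in · R2'/(R1 + R2') = 4.73 × 14.38/20.67 = 3.291 V.
(Unloaded it would be 3.74 V; the load pulls it down.)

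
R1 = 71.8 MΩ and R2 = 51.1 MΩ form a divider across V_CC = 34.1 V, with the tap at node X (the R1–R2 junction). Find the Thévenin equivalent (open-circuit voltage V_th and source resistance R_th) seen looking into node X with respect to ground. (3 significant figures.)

With X open, the divider is unloaded: V_th = 34.1 × 51.1/122.9 = 14.18 V.
With V_CC suppressed (replaced by a short), R_th = R1 ‖ R2 = (71.80 × 51.1)/(71.80 + 51.1) = 29.85 MΩ.

V_th ≈ 14.2 V, R_th ≈ 29.9 MΩ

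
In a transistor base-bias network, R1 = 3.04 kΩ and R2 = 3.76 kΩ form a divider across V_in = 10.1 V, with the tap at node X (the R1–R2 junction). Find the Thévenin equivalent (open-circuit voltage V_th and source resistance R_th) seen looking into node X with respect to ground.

V_th ≈ 5.58 V, R_th ≈ 1.68 kΩ

With X open, the divider is unloaded: V_th = 10.1 × 3.76/6.800 = 5.585 V.
With V_in suppressed (replaced by a short), R_th = R1 ‖ R2 = (3.040 × 3.76)/(3.040 + 3.76) = 1.681 kΩ.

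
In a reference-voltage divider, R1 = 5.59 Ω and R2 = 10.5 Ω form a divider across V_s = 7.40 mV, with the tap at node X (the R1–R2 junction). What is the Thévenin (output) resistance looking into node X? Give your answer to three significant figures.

R_th ≈ 3.65 Ω

Looking into X with the source shorted: R_th = R1·R2/(R1+R2) = 5.590 × 10.5/16.09 = 3.648 Ω.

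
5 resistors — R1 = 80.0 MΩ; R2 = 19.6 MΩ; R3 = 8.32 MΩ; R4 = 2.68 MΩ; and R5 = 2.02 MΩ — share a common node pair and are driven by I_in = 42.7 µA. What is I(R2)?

I ≈ 2.07 µA

Conductances: ΣG = 1/80.0 + 1/19.6 + 1/8.32 + 1/2.68 + 1/2.02 = 1.052 (1/MΩ).
R2 takes the fraction G_k/ΣG = 0.05102/1.052 = 0.04850, so I = 42.7 × 0.04850 = 2.071 µA.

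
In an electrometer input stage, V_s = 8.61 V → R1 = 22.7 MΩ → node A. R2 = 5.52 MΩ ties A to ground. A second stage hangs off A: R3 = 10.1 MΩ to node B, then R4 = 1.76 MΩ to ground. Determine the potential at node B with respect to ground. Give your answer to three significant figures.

Looking into the second stage from A: R3 + R4 = 11.86 MΩ appears in parallel with R2.
R2 ‖ (R3+R4) = 3.767 MΩ.
V_A = 8.61 × 3.767/(22.7 + 3.767) = 1.225 V.
Stage 2 is unloaded, so V_B = V_A · R4/(R3+R4) = 1.225 × 1.76/11.86 = 0.1818 V.

V_B ≈ 0.182 V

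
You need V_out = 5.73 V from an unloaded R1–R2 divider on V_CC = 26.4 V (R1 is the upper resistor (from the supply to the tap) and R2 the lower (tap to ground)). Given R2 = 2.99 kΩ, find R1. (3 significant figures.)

The divider ratio is R2/(R1+R2) = 5.73/26.4 = 0.2170.
Rearranging, R1 = R2·(1−k)/k = 2.99 × 3.607 = 10.79 kΩ.

R1 ≈ 10.8 kΩ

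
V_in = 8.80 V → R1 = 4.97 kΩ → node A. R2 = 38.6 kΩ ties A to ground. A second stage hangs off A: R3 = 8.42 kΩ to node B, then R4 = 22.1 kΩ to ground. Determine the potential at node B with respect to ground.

The second stage (R3 + R4 = 30.52 kΩ) loads node A in parallel with R2.
Effective lower resistance at A: R2 ‖ 30.52 = 17.04 kΩ.
So V_A = 8.80 × 0.7742 = 6.813 V.
Stage 2 is unloaded, so V_B = V_A · R4/(R3+R4) = 6.813 × 22.1/30.52 = 4.934 V.

V_B ≈ 4.93 V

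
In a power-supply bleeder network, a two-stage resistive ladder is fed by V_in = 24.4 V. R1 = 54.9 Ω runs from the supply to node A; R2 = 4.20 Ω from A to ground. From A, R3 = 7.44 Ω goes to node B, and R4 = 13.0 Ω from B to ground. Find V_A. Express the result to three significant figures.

Looking into the second stage from A: R3 + R4 = 20.44 Ω appears in parallel with R2.
Effective lower resistance at A: R2 ‖ 20.44 = 3.484 Ω.
So V_A = 24.4 × 0.05968 = 1.456 V.

V_A ≈ 1.46 V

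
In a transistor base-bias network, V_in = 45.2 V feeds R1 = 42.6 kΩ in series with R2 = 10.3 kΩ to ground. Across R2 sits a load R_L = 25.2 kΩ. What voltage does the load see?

R2 ‖ R_L = (10.3 × 25.2)/(10.3 + 25.2) = 7.312 kΩ.
Voltage divider with the loaded lower leg: V_out = 45.2 × 7.312/(42.6 + 7.312) = 45.2 × 0.1465 = 6.621 V.

V_out ≈ 6.62 V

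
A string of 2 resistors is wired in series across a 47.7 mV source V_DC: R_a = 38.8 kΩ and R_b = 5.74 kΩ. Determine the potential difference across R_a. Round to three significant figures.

V ≈ 41.6 mV

Total series resistance ΣR = 38.8 + 5.74 = 44.54 kΩ.
By the voltage-divider rule, V = 47.7 × 38.80/44.54 = 41.55 mV.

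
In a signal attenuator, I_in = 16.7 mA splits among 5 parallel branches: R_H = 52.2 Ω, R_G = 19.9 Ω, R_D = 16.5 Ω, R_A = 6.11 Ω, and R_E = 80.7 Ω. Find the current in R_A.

ΣG = 1/52.2 + 1/19.9 + 1/16.5 + 1/6.11 + 1/80.7 = 0.3061.
R_A takes the fraction G_k/ΣG = 0.1637/0.3061 = 0.5347, so I = 16.7 × 0.5347 = 8.930 mA.

I ≈ 8.93 mA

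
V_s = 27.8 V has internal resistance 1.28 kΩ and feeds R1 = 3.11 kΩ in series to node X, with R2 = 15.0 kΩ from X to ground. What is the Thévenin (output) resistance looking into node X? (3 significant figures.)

R_th ≈ 3.40 kΩ

R1' = 1.28 + 3.11 = 4.390 kΩ (source resistance + R1).
Zeroing V_s shorts the top of R1' to ground, so R_th = R1' ‖ R2 = 3.396 kΩ.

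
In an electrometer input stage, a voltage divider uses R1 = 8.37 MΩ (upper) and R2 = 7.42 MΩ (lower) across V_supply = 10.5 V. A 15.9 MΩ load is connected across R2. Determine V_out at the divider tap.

R2 ‖ R_L = (7.42 × 15.9)/(7.42 + 15.9) = 5.059 MΩ.
Then V_out = V_supply · R2'/(R1 + R2') = 10.5 × 5.059/13.43 = 3.956 V.
(Unloaded it would be 4.93 V; the load pulls it down.)

V_out ≈ 3.96 V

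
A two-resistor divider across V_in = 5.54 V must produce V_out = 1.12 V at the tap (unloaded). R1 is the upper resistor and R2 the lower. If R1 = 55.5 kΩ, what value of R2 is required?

Required fraction k = V_out/V_in = 0.2022.
Rearranging, R2 = R1·k/(1−k) = 55.5 × 0.2534 = 14.06 kΩ.

R2 ≈ 14.1 kΩ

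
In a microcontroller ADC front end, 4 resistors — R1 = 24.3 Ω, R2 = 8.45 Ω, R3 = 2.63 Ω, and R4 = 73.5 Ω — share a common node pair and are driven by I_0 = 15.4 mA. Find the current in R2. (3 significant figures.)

I ≈ 3.29 mA

Conductances: ΣG = 1/24.3 + 1/8.45 + 1/2.63 + 1/73.5 = 0.5533 (1/Ω).
Current divider: I(R2) = I_0 · G_k/ΣG = 15.4 × (0.1183/0.5533) = 15.4 × 0.2139 = 3.294 mA.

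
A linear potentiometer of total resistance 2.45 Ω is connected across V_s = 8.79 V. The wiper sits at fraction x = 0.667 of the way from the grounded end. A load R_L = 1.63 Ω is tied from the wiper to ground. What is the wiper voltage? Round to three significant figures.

Split the track: R_lower = x·R_p = 1.634 Ω, R_upper = (1−x)·R_p = 0.8158 Ω.
R_L loads the lower segment: effective lower R = 0.8160 Ω.
V_out = 8.79 × 0.8160/(0.8158 + 0.8160) = 4.396 V.
(Unloaded: V_out = x·V_s = 5.86 V.)

V_out ≈ 4.40 V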